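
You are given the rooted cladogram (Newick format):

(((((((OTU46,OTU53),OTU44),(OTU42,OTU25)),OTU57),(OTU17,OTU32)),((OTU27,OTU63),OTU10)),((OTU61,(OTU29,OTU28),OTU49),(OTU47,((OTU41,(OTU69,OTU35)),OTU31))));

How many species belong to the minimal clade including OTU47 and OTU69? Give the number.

The MRCA of OTU47 and OTU69 is the node subtending (OTU47,((OTU41,(OTU69,OTU35)),OTU31)).
That clade contains 5 terminal taxa: OTU31, OTU35, OTU41, OTU47, OTU69.

5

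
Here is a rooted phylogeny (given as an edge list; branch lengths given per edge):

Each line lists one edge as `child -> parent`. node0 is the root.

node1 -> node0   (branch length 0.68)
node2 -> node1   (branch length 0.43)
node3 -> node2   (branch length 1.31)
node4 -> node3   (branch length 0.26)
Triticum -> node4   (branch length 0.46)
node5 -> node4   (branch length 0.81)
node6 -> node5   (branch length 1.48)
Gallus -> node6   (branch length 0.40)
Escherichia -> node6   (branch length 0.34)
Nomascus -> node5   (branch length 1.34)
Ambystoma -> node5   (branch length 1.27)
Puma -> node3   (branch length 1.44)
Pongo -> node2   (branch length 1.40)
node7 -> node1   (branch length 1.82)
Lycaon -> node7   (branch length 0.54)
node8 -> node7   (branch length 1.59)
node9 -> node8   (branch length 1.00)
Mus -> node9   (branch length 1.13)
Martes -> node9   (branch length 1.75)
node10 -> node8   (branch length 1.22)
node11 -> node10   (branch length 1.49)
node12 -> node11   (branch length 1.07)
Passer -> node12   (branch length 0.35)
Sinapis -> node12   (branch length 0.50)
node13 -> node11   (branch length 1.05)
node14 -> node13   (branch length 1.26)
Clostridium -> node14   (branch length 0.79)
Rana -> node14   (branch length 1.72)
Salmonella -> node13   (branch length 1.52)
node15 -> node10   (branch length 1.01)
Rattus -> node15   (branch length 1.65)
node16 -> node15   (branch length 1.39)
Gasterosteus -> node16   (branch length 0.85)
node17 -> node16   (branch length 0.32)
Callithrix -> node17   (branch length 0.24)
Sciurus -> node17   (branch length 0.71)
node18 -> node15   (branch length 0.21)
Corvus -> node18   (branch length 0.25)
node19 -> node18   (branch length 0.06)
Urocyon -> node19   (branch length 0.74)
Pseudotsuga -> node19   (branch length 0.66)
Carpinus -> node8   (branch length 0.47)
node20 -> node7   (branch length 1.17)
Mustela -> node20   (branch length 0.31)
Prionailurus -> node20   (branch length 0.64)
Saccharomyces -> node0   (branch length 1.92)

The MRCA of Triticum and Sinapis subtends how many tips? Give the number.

The MRCA of Triticum and Sinapis is the node subtending ((((Triticum,((Gallus,Escherichia),Nomascus,Ambystoma)),Puma),Pongo),(Lycaon,((Mus,Martes),(((Passer,Sinapis),((Clostridium,Rana),Salmonella)),(Rattus,(Gasterosteus,(Callithrix,Sciurus)),(Corvus,(Urocyon,Pseudotsuga)))),Carpinus),(Mustela,Prionailurus))).
That clade contains 25 terminal taxa: Ambystoma, Callithrix, Carpinus, Clostridium, Corvus, Escherichia, Gallus, Gasterosteus, Lycaon, Martes, Mus, Mustela, Nomascus, Passer, Pongo, Prionailurus, Pseudotsuga, Puma, Rana, Rattus, Salmonella, Sciurus, Sinapis, Triticum, Urocyon.

25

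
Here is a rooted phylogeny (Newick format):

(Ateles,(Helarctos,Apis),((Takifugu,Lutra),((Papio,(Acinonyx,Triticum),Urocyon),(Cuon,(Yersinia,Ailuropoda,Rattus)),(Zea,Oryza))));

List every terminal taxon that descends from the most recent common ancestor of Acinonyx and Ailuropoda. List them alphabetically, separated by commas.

Tracing Acinonyx: it sits inside (Acinonyx,Triticum).
Tracing Ailuropoda: it sits inside (Yersinia,Ailuropoda,Rattus).
The smallest clade enclosing both is ((Papio,(Acinonyx,Triticum),Urocyon),(Cuon,(Yersinia,Ailuropoda,Rattus)),(Zea,Oryza)); the answer is its 10 terminal taxa in alphabetical order.

Acinonyx, Ailuropoda, Cuon, Oryza, Papio, Rattus, Triticum, Urocyon, Yersinia, Zea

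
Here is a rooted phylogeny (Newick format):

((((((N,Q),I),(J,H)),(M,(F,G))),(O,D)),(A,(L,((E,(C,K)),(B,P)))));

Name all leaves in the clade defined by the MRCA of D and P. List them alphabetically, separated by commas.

Tracing D: it sits inside (O,D).
Tracing P: it sits inside (B,P).
The smallest clade enclosing both is the whole tree (their MRCA is the root), so the answer is all 17 tips in alphabetical order.

A, B, C, D, E, F, G, H, I, J, K, L, M, N, O, P, Q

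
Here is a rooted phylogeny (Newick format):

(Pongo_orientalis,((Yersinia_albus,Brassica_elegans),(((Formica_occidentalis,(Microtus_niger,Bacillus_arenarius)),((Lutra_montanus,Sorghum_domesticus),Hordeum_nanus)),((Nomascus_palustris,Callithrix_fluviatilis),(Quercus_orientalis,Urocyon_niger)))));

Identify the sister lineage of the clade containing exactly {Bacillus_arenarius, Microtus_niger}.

Formica_occidentalis

The clade containing exactly {Bacillus_arenarius, Microtus_niger} attaches to the tree at the node subtending (Formica_occidentalis,(Microtus_niger,Bacillus_arenarius)).
The other lineage descending from that same node — the sister group — is the single tip Formica_occidentalis.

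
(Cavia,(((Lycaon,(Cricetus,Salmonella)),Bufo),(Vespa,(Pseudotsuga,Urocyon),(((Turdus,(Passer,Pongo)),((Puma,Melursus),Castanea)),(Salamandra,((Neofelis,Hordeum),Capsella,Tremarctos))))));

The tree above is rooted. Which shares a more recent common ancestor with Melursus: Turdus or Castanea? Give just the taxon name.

Castanea

The MRCA of Melursus and Castanea subtends ((Puma,Melursus),Castanea) (3 taxa).
The MRCA of Melursus and Turdus subtends ((Turdus,(Passer,Pongo)),((Puma,Melursus),Castanea)) (6 taxa).
The first is nested inside the second, so Melursus shares a more recent common ancestor with Castanea.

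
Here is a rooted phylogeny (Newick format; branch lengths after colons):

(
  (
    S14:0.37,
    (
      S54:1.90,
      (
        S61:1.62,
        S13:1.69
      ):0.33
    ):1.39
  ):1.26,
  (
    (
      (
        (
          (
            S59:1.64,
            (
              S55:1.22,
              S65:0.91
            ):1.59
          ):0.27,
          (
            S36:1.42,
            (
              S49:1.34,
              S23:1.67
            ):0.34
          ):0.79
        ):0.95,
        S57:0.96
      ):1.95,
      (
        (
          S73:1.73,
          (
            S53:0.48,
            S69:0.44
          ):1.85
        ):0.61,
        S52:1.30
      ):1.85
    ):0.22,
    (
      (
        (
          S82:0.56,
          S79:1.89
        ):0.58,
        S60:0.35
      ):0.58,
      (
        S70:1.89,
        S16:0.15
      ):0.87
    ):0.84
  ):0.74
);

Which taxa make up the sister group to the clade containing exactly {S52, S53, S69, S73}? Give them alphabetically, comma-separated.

The clade containing exactly {S52, S53, S69, S73} attaches to the tree at the node subtending ((((S59,(S55,S65)),(S36,(S49,S23))),S57),((S73,(S53,S69)),S52)).
The other lineage descending from that same node — the sister group — is (((S59,(S55,S65)),(S36,(S49,S23))),S57); its 7 tips in alphabetical order are the answer.

S23, S36, S49, S55, S57, S59, S65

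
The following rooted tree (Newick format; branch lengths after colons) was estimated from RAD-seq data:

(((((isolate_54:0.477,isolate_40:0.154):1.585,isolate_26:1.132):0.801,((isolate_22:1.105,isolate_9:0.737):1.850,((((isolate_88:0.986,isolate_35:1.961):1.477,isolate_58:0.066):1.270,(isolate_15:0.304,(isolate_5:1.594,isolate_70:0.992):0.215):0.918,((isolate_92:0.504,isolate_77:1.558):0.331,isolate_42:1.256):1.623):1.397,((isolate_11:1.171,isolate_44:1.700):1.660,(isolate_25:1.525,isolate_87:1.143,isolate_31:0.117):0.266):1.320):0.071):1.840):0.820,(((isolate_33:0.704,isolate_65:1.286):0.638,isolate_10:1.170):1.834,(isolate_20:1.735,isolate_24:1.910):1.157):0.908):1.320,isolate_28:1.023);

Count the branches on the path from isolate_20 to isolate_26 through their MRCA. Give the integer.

6

The MRCA of isolate_20 and isolate_26 is the node subtending ((((isolate_54,isolate_40),isolate_26),((isolate_22,isolate_9),((((isolate_88,isolate_35),isolate_58),(isolate_15,(isolate_5,isolate_70)),((isolate_92,isolate_77),isolate_42)),((isolate_11,isolate_44),(isolate_25,isolate_87,isolate_31))))),(((isolate_33,isolate_65),isolate_10),(isolate_20,isolate_24))).
From isolate_20 up to that node: 3 branches. From isolate_26 up to the same node: 3 branches. Total: 3 + 3 = 6.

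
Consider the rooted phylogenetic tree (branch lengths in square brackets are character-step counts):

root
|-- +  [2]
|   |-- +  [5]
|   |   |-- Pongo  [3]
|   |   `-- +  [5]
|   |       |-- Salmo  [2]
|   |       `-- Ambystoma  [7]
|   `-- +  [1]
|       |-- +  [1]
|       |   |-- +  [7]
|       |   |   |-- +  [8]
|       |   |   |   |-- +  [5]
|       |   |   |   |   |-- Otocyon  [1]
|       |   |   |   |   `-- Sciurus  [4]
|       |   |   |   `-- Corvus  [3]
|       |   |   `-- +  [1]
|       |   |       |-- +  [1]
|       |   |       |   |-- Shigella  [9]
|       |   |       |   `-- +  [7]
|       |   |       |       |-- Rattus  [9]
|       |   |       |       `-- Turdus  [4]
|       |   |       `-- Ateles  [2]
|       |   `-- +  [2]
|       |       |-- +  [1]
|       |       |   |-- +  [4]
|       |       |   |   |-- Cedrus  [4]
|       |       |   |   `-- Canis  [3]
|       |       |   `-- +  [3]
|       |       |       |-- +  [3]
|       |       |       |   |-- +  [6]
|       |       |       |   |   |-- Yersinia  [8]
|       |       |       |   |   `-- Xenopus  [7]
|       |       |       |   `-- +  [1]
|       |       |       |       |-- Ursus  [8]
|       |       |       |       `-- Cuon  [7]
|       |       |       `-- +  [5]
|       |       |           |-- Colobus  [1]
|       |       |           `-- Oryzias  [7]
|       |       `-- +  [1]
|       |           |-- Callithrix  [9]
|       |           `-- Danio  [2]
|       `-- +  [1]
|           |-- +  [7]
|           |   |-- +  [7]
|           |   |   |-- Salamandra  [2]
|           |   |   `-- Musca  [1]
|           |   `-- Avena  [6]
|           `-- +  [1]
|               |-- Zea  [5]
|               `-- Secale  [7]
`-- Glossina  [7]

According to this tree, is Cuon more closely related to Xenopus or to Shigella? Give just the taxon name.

The MRCA of Cuon and Xenopus subtends ((Yersinia,Xenopus),(Ursus,Cuon)) (4 taxa).
The MRCA of Cuon and Shigella subtends ((((Otocyon,Sciurus),Corvus),((Shigella,(Rattus,Turdus)),Ateles)),(((Cedrus,Canis),(((Yersinia,Xenopus),(Ursus,Cuon)),(Colobus,Oryzias))),(Callithrix,Danio))) (17 taxa).
The first is nested inside the second, so Cuon shares a more recent common ancestor with Xenopus.

Xenopus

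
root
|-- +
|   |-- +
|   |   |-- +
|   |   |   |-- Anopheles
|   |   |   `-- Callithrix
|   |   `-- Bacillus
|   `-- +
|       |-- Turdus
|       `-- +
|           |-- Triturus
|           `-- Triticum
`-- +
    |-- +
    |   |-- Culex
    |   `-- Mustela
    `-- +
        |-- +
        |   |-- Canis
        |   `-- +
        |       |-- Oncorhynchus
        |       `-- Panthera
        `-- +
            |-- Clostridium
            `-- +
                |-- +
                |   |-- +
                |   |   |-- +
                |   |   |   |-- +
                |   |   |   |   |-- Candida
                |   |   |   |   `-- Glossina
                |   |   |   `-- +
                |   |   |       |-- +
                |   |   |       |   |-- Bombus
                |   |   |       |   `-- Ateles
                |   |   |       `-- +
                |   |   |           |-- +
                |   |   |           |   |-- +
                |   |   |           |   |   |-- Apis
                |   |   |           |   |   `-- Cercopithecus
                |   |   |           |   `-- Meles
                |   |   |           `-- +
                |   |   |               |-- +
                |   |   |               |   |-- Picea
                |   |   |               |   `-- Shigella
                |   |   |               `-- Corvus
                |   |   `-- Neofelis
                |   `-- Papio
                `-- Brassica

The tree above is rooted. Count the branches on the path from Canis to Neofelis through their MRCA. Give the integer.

The MRCA of Canis and Neofelis is the node subtending ((Canis,(Oncorhynchus,Panthera)),(Clostridium,(((((Candida,Glossina),((Bombus,Ateles),(((Apis,Cercopithecus),Meles),((Picea,Shigella),Corvus)))),Neofelis),Papio),Brassica))).
From Canis up to that node: 2 branches. From Neofelis up to the same node: 5 branches. Total: 2 + 5 = 7.

7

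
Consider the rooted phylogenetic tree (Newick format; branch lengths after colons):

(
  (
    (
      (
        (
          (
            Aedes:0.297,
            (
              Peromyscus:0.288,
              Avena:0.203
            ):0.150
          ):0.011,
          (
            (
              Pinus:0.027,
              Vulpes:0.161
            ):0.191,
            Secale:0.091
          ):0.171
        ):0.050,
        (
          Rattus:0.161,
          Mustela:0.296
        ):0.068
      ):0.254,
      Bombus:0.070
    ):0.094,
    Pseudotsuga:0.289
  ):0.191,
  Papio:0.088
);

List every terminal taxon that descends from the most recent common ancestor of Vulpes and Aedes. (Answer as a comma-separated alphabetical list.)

Tracing Vulpes: it sits inside (Pinus,Vulpes).
Tracing Aedes: it sits inside (Aedes,(Peromyscus,Avena)).
The smallest clade enclosing both is ((Aedes,(Peromyscus,Avena)),((Pinus,Vulpes),Secale)); the answer is its 6 terminal taxa in alphabetical order.

Aedes, Avena, Peromyscus, Pinus, Secale, Vulpes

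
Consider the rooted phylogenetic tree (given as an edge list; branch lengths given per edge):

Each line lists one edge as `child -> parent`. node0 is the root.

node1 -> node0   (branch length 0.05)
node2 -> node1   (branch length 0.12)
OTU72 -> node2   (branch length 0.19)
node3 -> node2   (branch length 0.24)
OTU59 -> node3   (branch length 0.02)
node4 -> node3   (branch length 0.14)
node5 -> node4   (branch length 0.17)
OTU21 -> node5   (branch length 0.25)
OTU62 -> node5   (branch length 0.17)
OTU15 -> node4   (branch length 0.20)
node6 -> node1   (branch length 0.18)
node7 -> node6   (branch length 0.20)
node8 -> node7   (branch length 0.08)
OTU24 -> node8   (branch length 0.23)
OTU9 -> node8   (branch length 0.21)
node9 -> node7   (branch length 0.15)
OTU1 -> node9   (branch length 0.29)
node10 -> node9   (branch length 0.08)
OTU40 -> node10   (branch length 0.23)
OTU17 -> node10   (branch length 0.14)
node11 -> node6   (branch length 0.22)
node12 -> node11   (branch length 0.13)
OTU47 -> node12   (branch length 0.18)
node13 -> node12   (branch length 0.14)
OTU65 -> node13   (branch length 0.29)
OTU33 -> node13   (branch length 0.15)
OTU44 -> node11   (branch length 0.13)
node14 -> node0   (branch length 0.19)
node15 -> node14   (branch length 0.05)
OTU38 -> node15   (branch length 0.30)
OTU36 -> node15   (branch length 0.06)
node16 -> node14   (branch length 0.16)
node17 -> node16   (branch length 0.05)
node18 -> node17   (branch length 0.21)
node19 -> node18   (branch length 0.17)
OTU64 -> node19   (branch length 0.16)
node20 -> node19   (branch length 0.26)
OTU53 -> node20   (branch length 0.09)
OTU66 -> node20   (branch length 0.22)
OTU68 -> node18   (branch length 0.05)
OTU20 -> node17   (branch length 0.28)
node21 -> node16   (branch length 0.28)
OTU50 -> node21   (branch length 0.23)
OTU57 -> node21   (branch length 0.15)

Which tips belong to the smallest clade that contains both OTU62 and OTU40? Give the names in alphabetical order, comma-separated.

OTU1, OTU15, OTU17, OTU21, OTU24, OTU33, OTU40, OTU44, OTU47, OTU59, OTU62, OTU65, OTU72, OTU9

Tracing OTU62: it sits inside (OTU21,OTU62).
Tracing OTU40: it sits inside (OTU40,OTU17).
The smallest clade enclosing both is ((OTU72,(OTU59,((OTU21,OTU62),OTU15))),(((OTU24,OTU9),(OTU1,(OTU40,OTU17))),((OTU47,(OTU65,OTU33)),OTU44))); the answer is its 14 terminal taxa in alphabetical order.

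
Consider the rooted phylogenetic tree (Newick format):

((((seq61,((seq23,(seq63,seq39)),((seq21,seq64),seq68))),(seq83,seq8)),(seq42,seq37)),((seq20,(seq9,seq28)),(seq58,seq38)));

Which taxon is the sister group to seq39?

seq63

seq39 attaches to the tree at the node subtending (seq63,seq39).
The other lineage descending from that same node — the sister group — is the single tip seq63.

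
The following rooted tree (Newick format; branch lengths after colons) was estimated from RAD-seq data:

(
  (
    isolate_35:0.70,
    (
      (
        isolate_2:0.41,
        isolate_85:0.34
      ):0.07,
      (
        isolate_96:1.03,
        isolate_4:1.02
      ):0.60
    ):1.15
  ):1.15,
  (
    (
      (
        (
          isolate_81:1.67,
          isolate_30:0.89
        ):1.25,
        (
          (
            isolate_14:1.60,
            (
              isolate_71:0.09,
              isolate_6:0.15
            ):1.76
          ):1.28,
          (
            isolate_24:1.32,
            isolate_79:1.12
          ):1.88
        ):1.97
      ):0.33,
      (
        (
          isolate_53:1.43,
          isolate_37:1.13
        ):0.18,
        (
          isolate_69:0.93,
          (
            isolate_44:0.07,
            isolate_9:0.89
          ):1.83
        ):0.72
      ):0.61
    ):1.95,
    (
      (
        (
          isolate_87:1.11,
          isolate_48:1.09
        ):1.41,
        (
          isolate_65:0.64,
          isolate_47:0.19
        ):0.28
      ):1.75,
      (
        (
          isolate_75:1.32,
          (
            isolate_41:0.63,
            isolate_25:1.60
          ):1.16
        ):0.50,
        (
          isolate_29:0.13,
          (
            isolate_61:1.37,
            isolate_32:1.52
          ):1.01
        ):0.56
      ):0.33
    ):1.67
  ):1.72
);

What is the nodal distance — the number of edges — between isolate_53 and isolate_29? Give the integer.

The MRCA of isolate_53 and isolate_29 is the node subtending ((((isolate_81,isolate_30),((isolate_14,(isolate_71,isolate_6)),(isolate_24,isolate_79))),((isolate_53,isolate_37),(isolate_69,(isolate_44,isolate_9)))),(((isolate_87,isolate_48),(isolate_65,isolate_47)),((isolate_75,(isolate_41,isolate_25)),(isolate_29,(isolate_61,isolate_32))))).
From isolate_53 up to that node: 4 branches. From isolate_29 up to the same node: 4 branches. Total: 4 + 4 = 8.

8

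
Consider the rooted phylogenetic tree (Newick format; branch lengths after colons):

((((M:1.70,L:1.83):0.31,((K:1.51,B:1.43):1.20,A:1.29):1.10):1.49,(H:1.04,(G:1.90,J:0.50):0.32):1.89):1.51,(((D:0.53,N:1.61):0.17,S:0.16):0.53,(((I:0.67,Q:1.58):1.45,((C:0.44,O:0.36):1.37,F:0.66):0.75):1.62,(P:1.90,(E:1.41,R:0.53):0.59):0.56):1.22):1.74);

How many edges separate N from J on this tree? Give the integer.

8

The MRCA of N and J is the root of the tree.
From N up to that node: 4 branches. From J up to the same node: 4 branches. Total: 4 + 4 = 8.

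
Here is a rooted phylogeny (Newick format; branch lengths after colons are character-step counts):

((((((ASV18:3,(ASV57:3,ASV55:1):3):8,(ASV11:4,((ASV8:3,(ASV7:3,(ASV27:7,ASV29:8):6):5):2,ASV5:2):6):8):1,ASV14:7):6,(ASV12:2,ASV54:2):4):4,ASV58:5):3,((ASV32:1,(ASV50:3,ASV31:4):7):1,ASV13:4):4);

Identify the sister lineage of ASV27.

ASV27 attaches to the tree at the node subtending (ASV27,ASV29).
The other lineage descending from that same node — the sister group — is the single tip ASV29.

ASV29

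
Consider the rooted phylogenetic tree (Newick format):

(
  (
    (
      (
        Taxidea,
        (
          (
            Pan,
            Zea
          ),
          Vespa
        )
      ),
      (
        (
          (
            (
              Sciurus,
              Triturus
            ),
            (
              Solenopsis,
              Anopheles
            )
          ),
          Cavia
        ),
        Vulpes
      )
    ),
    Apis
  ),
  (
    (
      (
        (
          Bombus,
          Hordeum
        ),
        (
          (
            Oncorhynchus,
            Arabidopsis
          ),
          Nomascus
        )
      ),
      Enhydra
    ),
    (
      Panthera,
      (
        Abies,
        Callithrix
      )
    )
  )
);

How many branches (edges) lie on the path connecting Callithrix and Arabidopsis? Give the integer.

8

The MRCA of Callithrix and Arabidopsis is the node subtending ((((Bombus,Hordeum),((Oncorhynchus,Arabidopsis),Nomascus)),Enhydra),(Panthera,(Abies,Callithrix))).
From Callithrix up to that node: 3 branches. From Arabidopsis up to the same node: 5 branches. Total: 3 + 5 = 8.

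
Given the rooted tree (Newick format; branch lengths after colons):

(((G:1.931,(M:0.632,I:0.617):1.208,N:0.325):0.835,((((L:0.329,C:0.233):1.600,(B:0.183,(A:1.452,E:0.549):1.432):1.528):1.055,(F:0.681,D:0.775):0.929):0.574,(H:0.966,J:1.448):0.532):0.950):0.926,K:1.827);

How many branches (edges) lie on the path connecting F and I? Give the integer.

7

The MRCA of F and I is the node subtending ((G,(M,I),N),((((L,C),(B,(A,E))),(F,D)),(H,J))).
From F up to that node: 4 branches. From I up to the same node: 3 branches. Total: 4 + 3 = 7.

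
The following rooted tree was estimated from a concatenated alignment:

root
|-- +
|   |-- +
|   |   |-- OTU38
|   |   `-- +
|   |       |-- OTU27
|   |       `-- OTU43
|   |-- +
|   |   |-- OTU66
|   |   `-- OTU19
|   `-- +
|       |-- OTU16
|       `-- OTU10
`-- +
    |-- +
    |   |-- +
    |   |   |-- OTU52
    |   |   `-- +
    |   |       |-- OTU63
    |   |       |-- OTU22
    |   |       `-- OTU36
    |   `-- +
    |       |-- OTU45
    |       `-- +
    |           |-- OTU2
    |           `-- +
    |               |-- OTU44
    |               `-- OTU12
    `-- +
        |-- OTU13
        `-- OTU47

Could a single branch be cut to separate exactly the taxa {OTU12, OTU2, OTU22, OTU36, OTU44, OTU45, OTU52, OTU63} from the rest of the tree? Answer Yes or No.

Yes

The most recent common ancestor of these taxa subtends ((OTU52,(OTU63,OTU22,OTU36)),(OTU45,(OTU2,(OTU44,OTU12)))).
That clade has exactly 8 tips — every listed taxon and nothing else — so the group is monophyletic.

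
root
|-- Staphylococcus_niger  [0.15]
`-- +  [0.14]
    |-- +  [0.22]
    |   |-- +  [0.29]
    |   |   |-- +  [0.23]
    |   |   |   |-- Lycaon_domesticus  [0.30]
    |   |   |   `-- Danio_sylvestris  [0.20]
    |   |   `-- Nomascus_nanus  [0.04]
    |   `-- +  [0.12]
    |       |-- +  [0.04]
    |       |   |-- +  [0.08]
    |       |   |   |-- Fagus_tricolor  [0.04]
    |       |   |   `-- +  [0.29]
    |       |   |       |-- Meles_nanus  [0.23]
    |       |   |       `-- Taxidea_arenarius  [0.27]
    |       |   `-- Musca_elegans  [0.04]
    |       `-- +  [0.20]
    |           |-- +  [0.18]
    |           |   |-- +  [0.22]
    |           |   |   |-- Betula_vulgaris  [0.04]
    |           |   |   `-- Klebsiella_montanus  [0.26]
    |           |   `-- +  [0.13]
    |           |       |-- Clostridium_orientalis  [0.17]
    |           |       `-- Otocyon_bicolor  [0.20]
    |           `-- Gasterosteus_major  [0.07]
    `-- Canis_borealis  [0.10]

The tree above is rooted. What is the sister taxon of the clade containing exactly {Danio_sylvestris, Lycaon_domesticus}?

The clade containing exactly {Danio_sylvestris, Lycaon_domesticus} attaches to the tree at the node subtending ((Lycaon_domesticus,Danio_sylvestris),Nomascus_nanus).
The other lineage descending from that same node — the sister group — is the single tip Nomascus_nanus.

Nomascus_nanus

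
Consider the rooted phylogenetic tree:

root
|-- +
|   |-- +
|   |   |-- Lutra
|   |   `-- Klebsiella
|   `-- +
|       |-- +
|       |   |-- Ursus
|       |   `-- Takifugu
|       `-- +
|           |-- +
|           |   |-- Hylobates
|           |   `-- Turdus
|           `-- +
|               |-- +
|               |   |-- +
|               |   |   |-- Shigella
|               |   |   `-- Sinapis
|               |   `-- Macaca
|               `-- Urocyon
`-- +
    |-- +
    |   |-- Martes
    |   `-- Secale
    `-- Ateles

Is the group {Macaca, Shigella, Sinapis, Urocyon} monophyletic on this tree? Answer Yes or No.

The most recent common ancestor of these taxa subtends (((Shigella,Sinapis),Macaca),Urocyon).
That clade has exactly 4 tips — every listed taxon and nothing else — so the group is monophyletic.

Yes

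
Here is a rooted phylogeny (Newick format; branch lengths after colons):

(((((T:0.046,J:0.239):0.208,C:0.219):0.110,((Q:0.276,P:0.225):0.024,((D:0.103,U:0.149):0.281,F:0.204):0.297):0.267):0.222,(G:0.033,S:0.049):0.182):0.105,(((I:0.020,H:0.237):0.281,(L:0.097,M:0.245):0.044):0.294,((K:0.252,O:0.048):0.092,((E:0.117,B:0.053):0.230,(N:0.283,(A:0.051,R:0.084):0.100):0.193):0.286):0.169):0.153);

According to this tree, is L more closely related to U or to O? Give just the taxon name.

O

The MRCA of L and O subtends (((I,H),(L,M)),((K,O),((E,B),(N,(A,R))))) (11 taxa).
The MRCA of L and U is the root, subtending the entire tree (21 taxa).
The first is nested inside the second, so L shares a more recent common ancestor with O.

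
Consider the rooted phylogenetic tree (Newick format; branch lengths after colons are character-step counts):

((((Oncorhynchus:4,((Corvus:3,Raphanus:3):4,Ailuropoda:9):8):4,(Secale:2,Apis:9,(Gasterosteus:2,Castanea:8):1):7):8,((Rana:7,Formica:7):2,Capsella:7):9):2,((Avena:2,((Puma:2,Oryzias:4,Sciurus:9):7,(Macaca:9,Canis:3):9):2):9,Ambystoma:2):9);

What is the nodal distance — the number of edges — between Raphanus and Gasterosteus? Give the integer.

The MRCA of Raphanus and Gasterosteus is the node subtending ((Oncorhynchus,((Corvus,Raphanus),Ailuropoda)),(Secale,Apis,(Gasterosteus,Castanea))).
From Raphanus up to that node: 4 branches. From Gasterosteus up to the same node: 3 branches. Total: 4 + 3 = 7.

7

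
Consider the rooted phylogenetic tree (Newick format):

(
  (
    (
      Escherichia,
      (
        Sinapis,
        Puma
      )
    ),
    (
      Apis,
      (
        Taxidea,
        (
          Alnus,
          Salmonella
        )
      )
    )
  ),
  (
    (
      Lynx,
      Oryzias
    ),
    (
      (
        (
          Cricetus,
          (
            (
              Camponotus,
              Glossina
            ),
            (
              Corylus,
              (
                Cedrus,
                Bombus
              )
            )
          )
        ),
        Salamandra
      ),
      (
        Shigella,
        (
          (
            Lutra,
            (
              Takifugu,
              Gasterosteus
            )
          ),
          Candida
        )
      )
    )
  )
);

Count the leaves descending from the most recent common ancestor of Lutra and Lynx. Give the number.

14

The MRCA of Lutra and Lynx is the node subtending ((Lynx,Oryzias),(((Cricetus,((Camponotus,Glossina),(Corylus,(Cedrus,Bombus)))),Salamandra),(Shigella,((Lutra,(Takifugu,Gasterosteus)),Candida)))).
That clade contains 14 terminal taxa: Bombus, Camponotus, Candida, Cedrus, Corylus, Cricetus, Gasterosteus, Glossina, Lutra, Lynx, Oryzias, Salamandra, Shigella, Takifugu.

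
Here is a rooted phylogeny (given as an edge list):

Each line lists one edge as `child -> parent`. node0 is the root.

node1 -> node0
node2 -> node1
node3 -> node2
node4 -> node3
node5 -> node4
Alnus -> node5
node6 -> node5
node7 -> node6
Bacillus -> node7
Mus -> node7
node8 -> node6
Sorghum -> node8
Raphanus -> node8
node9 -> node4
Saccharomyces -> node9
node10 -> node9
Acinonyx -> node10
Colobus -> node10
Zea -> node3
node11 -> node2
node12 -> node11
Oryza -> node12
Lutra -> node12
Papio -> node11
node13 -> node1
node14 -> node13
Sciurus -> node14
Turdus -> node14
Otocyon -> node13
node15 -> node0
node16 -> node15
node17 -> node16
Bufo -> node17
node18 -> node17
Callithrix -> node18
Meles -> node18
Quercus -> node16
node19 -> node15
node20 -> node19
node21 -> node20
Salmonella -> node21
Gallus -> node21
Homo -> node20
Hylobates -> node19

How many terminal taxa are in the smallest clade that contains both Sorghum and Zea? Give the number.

9

The MRCA of Sorghum and Zea is the node subtending (((Alnus,((Bacillus,Mus),(Sorghum,Raphanus))),(Saccharomyces,(Acinonyx,Colobus))),Zea).
That clade contains 9 terminal taxa: Acinonyx, Alnus, Bacillus, Colobus, Mus, Raphanus, Saccharomyces, Sorghum, Zea.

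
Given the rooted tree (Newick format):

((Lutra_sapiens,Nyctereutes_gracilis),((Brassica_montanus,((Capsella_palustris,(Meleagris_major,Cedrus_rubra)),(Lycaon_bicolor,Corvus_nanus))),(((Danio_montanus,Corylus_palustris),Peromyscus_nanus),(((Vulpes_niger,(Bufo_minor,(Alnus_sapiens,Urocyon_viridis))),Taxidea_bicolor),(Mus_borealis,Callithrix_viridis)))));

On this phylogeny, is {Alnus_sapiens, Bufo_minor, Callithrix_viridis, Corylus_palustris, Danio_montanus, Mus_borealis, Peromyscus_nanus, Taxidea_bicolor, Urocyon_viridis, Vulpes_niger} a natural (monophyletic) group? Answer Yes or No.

Yes

The most recent common ancestor of these taxa subtends (((Danio_montanus,Corylus_palustris),Peromyscus_nanus),(((Vulpes_niger,(Bufo_minor,(Alnus_sapiens,Urocyon_viridis))),Taxidea_bicolor),(Mus_borealis,Callithrix_viridis))).
That clade has exactly 10 tips — every listed taxon and nothing else — so the group is monophyletic.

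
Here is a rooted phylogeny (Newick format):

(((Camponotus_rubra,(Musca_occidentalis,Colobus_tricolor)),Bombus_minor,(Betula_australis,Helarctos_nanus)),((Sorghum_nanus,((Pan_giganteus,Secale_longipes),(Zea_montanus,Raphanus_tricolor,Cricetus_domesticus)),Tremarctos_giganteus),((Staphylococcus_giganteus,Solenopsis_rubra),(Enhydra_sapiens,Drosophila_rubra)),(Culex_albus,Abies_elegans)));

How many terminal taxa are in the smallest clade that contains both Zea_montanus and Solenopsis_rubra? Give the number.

13

The MRCA of Zea_montanus and Solenopsis_rubra is the node subtending ((Sorghum_nanus,((Pan_giganteus,Secale_longipes),(Zea_montanus,Raphanus_tricolor,Cricetus_domesticus)),Tremarctos_giganteus),((Staphylococcus_giganteus,Solenopsis_rubra),(Enhydra_sapiens,Drosophila_rubra)),(Culex_albus,Abies_elegans)).
That clade contains 13 terminal taxa: Abies_elegans, Cricetus_domesticus, Culex_albus, Drosophila_rubra, Enhydra_sapiens, Pan_giganteus, Raphanus_tricolor, Secale_longipes, Solenopsis_rubra, Sorghum_nanus, Staphylococcus_giganteus, Tremarctos_giganteus, Zea_montanus.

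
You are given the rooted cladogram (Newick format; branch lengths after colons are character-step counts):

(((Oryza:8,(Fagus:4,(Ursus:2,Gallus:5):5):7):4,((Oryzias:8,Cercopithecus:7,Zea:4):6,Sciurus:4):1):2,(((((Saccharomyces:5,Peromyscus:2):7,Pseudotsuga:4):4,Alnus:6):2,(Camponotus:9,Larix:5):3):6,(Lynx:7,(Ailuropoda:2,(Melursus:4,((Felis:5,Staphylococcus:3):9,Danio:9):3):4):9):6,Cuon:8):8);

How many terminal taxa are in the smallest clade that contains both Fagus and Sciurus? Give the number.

8

The MRCA of Fagus and Sciurus is the node subtending ((Oryza,(Fagus,(Ursus,Gallus))),((Oryzias,Cercopithecus,Zea),Sciurus)).
That clade contains 8 terminal taxa: Cercopithecus, Fagus, Gallus, Oryza, Oryzias, Sciurus, Ursus, Zea.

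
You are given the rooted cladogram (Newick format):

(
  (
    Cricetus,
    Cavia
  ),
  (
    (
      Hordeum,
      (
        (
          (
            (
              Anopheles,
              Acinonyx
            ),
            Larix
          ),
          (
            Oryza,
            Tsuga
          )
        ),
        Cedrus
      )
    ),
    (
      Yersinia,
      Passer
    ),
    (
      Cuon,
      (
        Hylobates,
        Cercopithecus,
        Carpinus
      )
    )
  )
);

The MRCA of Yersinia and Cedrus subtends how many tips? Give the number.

The MRCA of Yersinia and Cedrus is the node subtending ((Hordeum,((((Anopheles,Acinonyx),Larix),(Oryza,Tsuga)),Cedrus)),(Yersinia,Passer),(Cuon,(Hylobates,Cercopithecus,Carpinus))).
That clade contains 13 terminal taxa: Acinonyx, Anopheles, Carpinus, Cedrus, Cercopithecus, Cuon, Hordeum, Hylobates, Larix, Oryza, Passer, Tsuga, Yersinia.

13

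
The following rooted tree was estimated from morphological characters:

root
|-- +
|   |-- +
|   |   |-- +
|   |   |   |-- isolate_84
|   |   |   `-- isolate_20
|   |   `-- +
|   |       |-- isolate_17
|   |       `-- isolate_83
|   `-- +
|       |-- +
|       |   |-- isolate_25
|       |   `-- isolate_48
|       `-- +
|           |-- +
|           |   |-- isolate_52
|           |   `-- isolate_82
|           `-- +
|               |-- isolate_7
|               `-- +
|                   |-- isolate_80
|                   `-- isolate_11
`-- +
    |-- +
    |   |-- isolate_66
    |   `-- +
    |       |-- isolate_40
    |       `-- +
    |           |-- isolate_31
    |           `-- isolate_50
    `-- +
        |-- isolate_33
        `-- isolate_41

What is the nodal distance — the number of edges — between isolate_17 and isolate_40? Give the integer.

8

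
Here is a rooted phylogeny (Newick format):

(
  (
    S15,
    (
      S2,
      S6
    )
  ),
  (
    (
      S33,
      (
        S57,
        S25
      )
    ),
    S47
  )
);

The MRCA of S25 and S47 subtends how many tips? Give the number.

The MRCA of S25 and S47 is the node subtending ((S33,(S57,S25)),S47).
That clade contains 4 terminal taxa: S25, S33, S47, S57.

4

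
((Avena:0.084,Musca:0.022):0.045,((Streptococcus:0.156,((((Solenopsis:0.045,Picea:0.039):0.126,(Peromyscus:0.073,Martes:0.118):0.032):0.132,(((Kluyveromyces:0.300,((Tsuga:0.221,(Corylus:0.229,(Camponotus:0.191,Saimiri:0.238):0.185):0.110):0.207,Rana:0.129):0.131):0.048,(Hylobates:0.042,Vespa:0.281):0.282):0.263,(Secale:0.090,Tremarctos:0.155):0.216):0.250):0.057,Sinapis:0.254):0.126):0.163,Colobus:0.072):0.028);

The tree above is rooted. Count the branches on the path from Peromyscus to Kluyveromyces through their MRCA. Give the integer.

7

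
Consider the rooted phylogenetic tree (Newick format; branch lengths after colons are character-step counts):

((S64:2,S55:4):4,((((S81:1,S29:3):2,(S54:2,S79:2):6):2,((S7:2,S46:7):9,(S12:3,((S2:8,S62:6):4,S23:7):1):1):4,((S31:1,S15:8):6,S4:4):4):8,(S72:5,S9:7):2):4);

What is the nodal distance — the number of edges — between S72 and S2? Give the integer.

8

The MRCA of S72 and S2 is the node subtending ((((S81,S29),(S54,S79)),((S7,S46),(S12,((S2,S62),S23))),((S31,S15),S4)),(S72,S9)).
From S72 up to that node: 2 branches. From S2 up to the same node: 6 branches. Total: 2 + 6 = 8.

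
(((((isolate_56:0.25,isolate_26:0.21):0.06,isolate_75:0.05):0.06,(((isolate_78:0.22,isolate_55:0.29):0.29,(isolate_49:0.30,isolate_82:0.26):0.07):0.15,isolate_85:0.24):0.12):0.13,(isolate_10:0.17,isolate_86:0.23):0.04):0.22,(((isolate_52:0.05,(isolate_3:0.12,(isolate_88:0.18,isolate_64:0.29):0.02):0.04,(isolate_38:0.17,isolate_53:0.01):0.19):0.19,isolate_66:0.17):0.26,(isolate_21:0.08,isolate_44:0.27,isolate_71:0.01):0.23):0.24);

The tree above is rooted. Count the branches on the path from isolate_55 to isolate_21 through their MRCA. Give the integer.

The MRCA of isolate_55 and isolate_21 is the root of the tree.
From isolate_55 up to that node: 6 branches. From isolate_21 up to the same node: 3 branches. Total: 6 + 3 = 9.

9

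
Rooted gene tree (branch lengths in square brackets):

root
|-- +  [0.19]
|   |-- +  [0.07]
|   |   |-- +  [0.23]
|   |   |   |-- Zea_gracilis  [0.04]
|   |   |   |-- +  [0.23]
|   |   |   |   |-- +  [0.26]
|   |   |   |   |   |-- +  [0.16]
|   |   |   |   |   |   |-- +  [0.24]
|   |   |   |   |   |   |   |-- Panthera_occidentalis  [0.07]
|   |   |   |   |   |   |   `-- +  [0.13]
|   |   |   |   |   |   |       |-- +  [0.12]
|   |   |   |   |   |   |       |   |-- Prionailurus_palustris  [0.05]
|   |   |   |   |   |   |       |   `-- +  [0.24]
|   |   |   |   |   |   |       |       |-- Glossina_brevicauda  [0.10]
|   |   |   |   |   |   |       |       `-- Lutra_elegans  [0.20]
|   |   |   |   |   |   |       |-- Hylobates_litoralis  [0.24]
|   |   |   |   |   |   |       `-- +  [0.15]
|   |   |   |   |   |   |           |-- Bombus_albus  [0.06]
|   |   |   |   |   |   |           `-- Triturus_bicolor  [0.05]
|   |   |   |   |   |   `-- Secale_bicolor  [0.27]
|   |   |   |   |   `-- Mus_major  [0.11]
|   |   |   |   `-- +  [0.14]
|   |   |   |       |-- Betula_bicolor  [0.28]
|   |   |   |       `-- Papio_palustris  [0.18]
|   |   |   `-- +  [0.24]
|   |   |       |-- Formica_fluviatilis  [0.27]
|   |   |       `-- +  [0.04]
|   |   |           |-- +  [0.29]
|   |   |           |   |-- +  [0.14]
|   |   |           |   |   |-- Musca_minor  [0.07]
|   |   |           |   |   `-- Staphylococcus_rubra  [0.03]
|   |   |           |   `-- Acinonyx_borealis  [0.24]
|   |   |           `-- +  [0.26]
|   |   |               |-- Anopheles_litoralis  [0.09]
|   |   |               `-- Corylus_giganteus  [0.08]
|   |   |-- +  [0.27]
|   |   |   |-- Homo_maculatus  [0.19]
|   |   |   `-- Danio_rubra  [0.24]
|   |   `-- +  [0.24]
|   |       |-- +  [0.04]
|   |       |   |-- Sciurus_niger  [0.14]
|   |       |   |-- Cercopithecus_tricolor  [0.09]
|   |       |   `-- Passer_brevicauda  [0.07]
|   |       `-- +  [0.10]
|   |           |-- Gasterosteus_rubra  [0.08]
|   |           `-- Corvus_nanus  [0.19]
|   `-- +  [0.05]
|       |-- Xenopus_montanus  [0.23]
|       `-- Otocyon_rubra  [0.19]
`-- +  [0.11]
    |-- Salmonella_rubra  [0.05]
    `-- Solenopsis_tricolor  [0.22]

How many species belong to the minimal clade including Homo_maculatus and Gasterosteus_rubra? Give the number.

25

The MRCA of Homo_maculatus and Gasterosteus_rubra is the node subtending ((Zea_gracilis,((((Panthera_occidentalis,((Prionailurus_palustris,(Glossina_brevicauda,Lutra_elegans)),Hylobates_litoralis,(Bombus_albus,Triturus_bicolor))),Secale_bicolor),Mus_major),(Betula_bicolor,Papio_palustris)),(Formica_fluviatilis,(((Musca_minor,Staphylococcus_rubra),Acinonyx_borealis),(Anopheles_litoralis,Corylus_giganteus)))),(Homo_maculatus,Danio_rubra),((Sciurus_niger,Cercopithecus_tricolor,Passer_brevicauda),(Gasterosteus_rubra,Corvus_nanus))).
That clade contains 25 terminal taxa: Acinonyx_borealis, Anopheles_litoralis, Betula_bicolor, Bombus_albus, Cercopithecus_tricolor, Corvus_nanus, Corylus_giganteus, Danio_rubra, Formica_fluviatilis, Gasterosteus_rubra, Glossina_brevicauda, Homo_maculatus, Hylobates_litoralis, Lutra_elegans, Mus_major, Musca_minor, Panthera_occidentalis, Papio_palustris, Passer_brevicauda, Prionailurus_palustris, Sciurus_niger, Secale_bicolor, Staphylococcus_rubra, Triturus_bicolor, Zea_gracilis.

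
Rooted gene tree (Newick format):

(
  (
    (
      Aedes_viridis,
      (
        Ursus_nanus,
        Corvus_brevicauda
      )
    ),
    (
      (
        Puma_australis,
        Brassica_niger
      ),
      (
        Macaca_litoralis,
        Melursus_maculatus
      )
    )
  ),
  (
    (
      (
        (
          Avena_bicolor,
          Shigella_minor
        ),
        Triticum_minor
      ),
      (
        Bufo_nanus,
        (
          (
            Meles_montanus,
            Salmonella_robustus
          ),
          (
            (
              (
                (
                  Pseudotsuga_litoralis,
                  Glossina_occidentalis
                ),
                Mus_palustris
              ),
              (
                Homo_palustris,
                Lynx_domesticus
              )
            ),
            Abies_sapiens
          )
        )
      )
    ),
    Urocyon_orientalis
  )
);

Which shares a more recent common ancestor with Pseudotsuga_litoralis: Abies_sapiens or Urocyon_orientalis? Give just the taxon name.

The MRCA of Pseudotsuga_litoralis and Abies_sapiens subtends ((((Pseudotsuga_litoralis,Glossina_occidentalis),Mus_palustris),(Homo_palustris,Lynx_domesticus)),Abies_sapiens) (6 taxa).
The MRCA of Pseudotsuga_litoralis and Urocyon_orientalis subtends ((((Avena_bicolor,Shigella_minor),Triticum_minor),(Bufo_nanus,((Meles_montanus,Salmonella_robustus),((((Pseudotsuga_litoralis,Glossina_occidentalis),Mus_palustris),(Homo_palustris,Lynx_domesticus)),Abies_sapiens)))),Urocyon_orientalis) (13 taxa).
The first is nested inside the second, so Pseudotsuga_litoralis shares a more recent common ancestor with Abies_sapiens.

Abies_sapiens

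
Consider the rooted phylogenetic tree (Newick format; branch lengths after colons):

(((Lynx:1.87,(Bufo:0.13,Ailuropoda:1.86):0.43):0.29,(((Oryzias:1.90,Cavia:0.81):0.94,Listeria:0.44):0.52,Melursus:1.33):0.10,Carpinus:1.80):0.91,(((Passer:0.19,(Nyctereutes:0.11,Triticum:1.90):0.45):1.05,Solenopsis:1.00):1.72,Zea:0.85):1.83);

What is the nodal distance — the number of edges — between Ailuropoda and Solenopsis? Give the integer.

The MRCA of Ailuropoda and Solenopsis is the root of the tree.
From Ailuropoda up to that node: 4 branches. From Solenopsis up to the same node: 3 branches. Total: 4 + 3 = 7.

7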